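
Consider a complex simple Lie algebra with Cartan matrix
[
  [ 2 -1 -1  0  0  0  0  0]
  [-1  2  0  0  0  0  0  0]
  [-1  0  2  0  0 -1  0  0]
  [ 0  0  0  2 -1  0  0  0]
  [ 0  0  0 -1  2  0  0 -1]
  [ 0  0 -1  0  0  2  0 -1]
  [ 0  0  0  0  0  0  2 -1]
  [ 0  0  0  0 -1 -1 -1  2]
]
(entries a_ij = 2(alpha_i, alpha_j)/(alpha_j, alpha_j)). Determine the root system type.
The matrix has rank 8 with 2's on the diagonal. Reading the off-diagonal entries as Dynkin edges (a single edge where a_ij = a_ji = -1; a double or triple edge where a_ij * a_ji = 2 or 3), the diagram is a chain of 7 nodes with one extra node attached to the third node from one end (E_8). One simple-root ordering that puts it in standard form is (alpha_4, alpha_7, alpha_5, alpha_8, alpha_6, alpha_3, alpha_1, alpha_2). So the algebra is type E_8.

E8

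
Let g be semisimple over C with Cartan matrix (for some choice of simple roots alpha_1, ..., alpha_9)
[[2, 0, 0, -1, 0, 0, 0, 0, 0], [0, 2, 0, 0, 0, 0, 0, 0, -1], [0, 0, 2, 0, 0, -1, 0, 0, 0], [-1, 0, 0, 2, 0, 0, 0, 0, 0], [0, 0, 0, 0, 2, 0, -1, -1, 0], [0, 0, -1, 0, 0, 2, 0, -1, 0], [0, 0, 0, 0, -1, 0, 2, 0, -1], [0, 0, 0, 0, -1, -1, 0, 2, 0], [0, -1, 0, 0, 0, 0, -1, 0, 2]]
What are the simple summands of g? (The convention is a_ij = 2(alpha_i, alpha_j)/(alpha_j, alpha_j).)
A2 ⊕ A7

The diagram associated to this matrix has two connected components: the simple roots {alpha_1, alpha_4} form a chain of 2 nodes with single edges (A_2), and {alpha_2, alpha_3, alpha_5, alpha_6, alpha_7, alpha_8, alpha_9} form a chain of 7 nodes with single edges (A_7). A semisimple Lie algebra decomposes uniquely as the direct sum of simple ideals, one per connected component of its Dynkin diagram, so g ≅ A_2 ⊕ A_7 (dimension 8 + 63 = 71).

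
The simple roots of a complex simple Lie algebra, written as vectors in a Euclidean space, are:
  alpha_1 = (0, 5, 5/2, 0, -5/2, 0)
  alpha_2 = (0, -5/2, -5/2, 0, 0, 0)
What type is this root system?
type G_2

Compute the Cartan integers a_ij = 2(alpha_i, alpha_j)/(alpha_j, alpha_j); the resulting 2x2 Cartan matrix is
[[2, -3], [-1, 2]].
The roots have two lengths (squared-length ratio 3:1); the short ones are alpha_{2}. The associated Dynkin diagram is two nodes joined by a triple edge (G_2), so the type is G_2.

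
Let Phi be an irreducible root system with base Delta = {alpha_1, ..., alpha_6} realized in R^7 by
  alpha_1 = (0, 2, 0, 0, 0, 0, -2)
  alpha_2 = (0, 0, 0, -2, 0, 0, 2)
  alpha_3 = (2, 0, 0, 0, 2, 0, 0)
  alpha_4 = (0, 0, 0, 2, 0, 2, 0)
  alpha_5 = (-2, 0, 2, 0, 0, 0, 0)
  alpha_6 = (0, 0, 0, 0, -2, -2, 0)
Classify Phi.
A6

Compute the Cartan integers a_ij = 2(alpha_i, alpha_j)/(alpha_j, alpha_j); the resulting 6x6 Cartan matrix is
[[2, -1, 0, 0, 0, 0], [-1, 2, 0, -1, 0, 0], [0, 0, 2, 0, -1, -1], [0, -1, 0, 2, 0, -1], [0, 0, -1, 0, 2, 0], [0, 0, -1, -1, 0, 2]].
All simple roots have the same length, so the diagram is simply laced. The associated Dynkin diagram is a chain of 6 nodes with single edges (A_6), so the type is A_6 (the algebra sl(7)).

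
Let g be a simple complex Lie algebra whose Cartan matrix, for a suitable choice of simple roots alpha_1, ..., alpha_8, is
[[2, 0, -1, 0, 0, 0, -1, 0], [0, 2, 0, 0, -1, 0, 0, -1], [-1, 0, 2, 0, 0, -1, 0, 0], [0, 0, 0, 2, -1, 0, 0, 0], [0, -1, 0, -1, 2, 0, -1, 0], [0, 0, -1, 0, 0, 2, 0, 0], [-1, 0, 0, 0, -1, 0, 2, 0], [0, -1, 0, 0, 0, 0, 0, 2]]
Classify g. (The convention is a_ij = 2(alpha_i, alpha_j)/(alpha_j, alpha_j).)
E8

The matrix has rank 8 with 2's on the diagonal. Reading the off-diagonal entries as Dynkin edges (a single edge where a_ij = a_ji = -1; a double or triple edge where a_ij * a_ji = 2 or 3), the diagram is a chain of 7 nodes with one extra node attached to the third node from one end (E_8). One simple-root ordering that puts it in standard form is (alpha_8, alpha_4, alpha_2, alpha_5, alpha_7, alpha_1, alpha_3, alpha_6). So the algebra is type E_8.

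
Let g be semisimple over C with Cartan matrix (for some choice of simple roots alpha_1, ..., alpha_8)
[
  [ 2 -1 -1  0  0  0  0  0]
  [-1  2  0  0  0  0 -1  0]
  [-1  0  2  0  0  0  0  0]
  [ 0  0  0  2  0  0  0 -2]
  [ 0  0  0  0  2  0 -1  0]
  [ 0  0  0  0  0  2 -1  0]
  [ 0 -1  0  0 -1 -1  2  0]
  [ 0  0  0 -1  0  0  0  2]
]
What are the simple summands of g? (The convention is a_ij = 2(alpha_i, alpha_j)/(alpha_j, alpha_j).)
The diagram associated to this matrix has two connected components: the simple roots {alpha_4, alpha_8} form a chain of 2 nodes with a double edge at one end; the terminal node there is the unique short simple root (B_2), and {alpha_1, alpha_2, alpha_3, alpha_5, alpha_6, alpha_7} form a chain of 4 nodes with a fork of two nodes at one end (D_6). A semisimple Lie algebra decomposes uniquely as the direct sum of simple ideals, one per connected component of its Dynkin diagram, so g ≅ B_2 ⊕ D_6 (dimension 10 + 66 = 76).

B_2 ⊕ D_6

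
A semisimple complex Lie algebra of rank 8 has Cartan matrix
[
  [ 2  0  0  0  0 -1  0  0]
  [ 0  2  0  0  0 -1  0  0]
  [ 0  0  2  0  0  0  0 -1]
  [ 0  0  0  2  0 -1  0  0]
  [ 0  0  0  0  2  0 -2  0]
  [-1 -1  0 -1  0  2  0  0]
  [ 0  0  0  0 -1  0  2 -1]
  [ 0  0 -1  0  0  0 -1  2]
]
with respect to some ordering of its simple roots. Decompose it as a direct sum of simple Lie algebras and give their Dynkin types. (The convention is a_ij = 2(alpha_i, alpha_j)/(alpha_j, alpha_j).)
The diagram associated to this matrix has two connected components: the simple roots {alpha_3, alpha_5, alpha_7, alpha_8} form a chain of 4 nodes with a double edge at one end; the terminal node there is the unique long simple root (C_4), and {alpha_1, alpha_2, alpha_4, alpha_6} form a chain of 2 nodes with a fork of two nodes at one end (D_4). A semisimple Lie algebra decomposes uniquely as the direct sum of simple ideals, one per connected component of its Dynkin diagram, so g ≅ C_4 ⊕ D_4 (dimension 36 + 28 = 64).

type C_4 + type D_4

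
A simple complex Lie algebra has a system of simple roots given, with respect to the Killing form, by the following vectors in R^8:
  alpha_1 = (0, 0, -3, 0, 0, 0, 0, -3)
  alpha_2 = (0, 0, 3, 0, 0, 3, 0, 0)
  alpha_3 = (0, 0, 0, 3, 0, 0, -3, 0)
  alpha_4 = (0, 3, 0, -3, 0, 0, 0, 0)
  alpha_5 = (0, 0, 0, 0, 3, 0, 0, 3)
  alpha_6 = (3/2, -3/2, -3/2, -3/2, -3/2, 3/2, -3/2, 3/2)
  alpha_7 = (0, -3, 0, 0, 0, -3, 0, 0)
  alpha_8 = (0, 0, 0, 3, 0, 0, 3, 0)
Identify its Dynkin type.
Compute the Cartan integers a_ij = 2(alpha_i, alpha_j)/(alpha_j, alpha_j); the resulting 8x8 Cartan matrix is
[[2, -1, 0, 0, -1, 0, 0, 0], [-1, 2, 0, 0, 0, 0, -1, 0], [0, 0, 2, -1, 0, 0, 0, 0], [0, 0, -1, 2, 0, 0, -1, -1], [-1, 0, 0, 0, 2, 0, 0, 0], [0, 0, 0, 0, 0, 2, 0, -1], [0, -1, 0, -1, 0, 0, 2, 0], [0, 0, 0, -1, 0, -1, 0, 2]].
All simple roots have the same length, so the diagram is simply laced. The associated Dynkin diagram is a chain of 7 nodes with one extra node attached to the third node from one end (E_8), so the type is E_8.

E8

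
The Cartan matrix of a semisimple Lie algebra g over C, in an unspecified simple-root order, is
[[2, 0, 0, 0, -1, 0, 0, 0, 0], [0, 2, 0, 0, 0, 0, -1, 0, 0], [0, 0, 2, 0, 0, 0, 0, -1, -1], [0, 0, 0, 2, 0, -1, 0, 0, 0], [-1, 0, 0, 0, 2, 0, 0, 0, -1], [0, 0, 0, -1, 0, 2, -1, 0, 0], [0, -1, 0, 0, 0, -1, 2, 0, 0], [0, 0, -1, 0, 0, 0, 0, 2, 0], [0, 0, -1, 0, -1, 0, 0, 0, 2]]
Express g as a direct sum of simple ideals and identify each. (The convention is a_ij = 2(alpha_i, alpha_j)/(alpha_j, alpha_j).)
A_4 + A_5

The diagram associated to this matrix has two connected components: the simple roots {alpha_2, alpha_4, alpha_6, alpha_7} form a chain of 4 nodes with single edges (A_4), and {alpha_1, alpha_3, alpha_5, alpha_8, alpha_9} form a chain of 5 nodes with single edges (A_5). A semisimple Lie algebra decomposes uniquely as the direct sum of simple ideals, one per connected component of its Dynkin diagram, so g ≅ A_4 ⊕ A_5 (dimension 24 + 35 = 59).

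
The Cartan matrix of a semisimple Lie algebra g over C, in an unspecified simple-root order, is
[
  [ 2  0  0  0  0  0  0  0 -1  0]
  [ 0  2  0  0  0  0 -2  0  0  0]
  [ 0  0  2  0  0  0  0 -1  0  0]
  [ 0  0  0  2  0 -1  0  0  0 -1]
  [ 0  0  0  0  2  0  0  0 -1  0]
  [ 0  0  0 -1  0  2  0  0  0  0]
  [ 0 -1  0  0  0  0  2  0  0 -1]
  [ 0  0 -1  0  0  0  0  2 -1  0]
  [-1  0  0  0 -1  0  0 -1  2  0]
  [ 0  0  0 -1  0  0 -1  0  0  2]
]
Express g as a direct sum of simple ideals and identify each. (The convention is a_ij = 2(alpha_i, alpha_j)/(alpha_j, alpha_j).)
The diagram associated to this matrix has two connected components: the simple roots {alpha_2, alpha_4, alpha_6, alpha_7, alpha_10} form a chain of 5 nodes with a double edge at one end; the terminal node there is the unique long simple root (C_5), and {alpha_1, alpha_3, alpha_5, alpha_8, alpha_9} form a chain of 3 nodes with a fork of two nodes at one end (D_5). A semisimple Lie algebra decomposes uniquely as the direct sum of simple ideals, one per connected component of its Dynkin diagram, so g ≅ C_5 ⊕ D_5 (dimension 55 + 45 = 100).

C_5 (sp(10)) + D_5 (so(10))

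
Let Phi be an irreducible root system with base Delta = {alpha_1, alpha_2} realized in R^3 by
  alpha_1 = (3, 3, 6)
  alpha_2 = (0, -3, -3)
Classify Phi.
G2

Compute the Cartan integers a_ij = 2(alpha_i, alpha_j)/(alpha_j, alpha_j); the resulting 2x2 Cartan matrix is
[[2, -3], [-1, 2]].
The roots have two lengths (squared-length ratio 3:1); the short ones are alpha_{2}. The associated Dynkin diagram is two nodes joined by a triple edge (G_2), so the type is G_2.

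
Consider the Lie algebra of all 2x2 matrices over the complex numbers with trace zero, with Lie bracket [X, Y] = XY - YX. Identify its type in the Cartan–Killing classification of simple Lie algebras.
This is sl(2), which has dimension 2^2 - 1 = 3 and rank 2 - 1 = 1 (a Cartan subalgebra is the diagonal traceless matrices). In the classification of classical Lie algebras, the special linear algebra sl(n+1) has type A_n; here n = 1, so the Dynkin diagram is a chain of 1 nodes with single edges (A_1). Hence the type is A_1.

A_1 (sl(2))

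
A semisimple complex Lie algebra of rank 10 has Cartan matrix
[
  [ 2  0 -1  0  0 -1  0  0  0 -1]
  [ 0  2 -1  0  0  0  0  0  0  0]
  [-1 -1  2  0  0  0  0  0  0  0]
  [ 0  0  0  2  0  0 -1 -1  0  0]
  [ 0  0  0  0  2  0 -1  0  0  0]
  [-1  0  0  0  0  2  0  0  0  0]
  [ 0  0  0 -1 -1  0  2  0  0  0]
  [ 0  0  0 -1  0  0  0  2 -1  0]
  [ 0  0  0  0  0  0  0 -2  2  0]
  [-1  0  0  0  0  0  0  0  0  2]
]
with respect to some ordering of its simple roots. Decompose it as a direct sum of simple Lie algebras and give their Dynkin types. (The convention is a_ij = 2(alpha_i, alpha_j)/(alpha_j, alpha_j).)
The diagram associated to this matrix has two connected components: the simple roots {alpha_4, alpha_5, alpha_7, alpha_8, alpha_9} form a chain of 5 nodes with a double edge at one end; the terminal node there is the unique long simple root (C_5), and {alpha_1, alpha_2, alpha_3, alpha_6, alpha_10} form a chain of 3 nodes with a fork of two nodes at one end (D_5). A semisimple Lie algebra decomposes uniquely as the direct sum of simple ideals, one per connected component of its Dynkin diagram, so g ≅ C_5 ⊕ D_5 (dimension 55 + 45 = 100).

C5 ⊕ D5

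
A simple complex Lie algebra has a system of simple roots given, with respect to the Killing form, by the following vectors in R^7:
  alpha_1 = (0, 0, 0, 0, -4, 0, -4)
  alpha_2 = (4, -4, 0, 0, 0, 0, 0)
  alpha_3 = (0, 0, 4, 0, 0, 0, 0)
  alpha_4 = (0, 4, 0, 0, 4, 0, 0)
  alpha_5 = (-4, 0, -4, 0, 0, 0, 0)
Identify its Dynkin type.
B5

Compute the Cartan integers a_ij = 2(alpha_i, alpha_j)/(alpha_j, alpha_j); the resulting 5x5 Cartan matrix is
[[2, 0, 0, -1, 0], [0, 2, 0, -1, -1], [0, 0, 2, 0, -1], [-1, -1, 0, 2, 0], [0, -1, -2, 0, 2]].
The roots have two lengths (squared-length ratio 2:1); the short ones are alpha_{3}. The associated Dynkin diagram is a chain of 5 nodes with a double edge at one end; the terminal node there is the unique short simple root (B_5), so the type is B_5 (the algebra so(11)).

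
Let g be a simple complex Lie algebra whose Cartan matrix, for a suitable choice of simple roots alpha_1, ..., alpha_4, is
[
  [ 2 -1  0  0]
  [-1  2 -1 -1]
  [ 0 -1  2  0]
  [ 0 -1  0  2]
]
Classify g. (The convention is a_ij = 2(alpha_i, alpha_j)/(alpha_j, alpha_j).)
The matrix has rank 4 with 2's on the diagonal. Reading the off-diagonal entries as Dynkin edges (a single edge where a_ij = a_ji = -1; a double or triple edge where a_ij * a_ji = 2 or 3), the diagram is a chain of 2 nodes with a fork of two nodes at one end (D_4). One simple-root ordering that puts it in standard form is (alpha_3, alpha_2, alpha_4, alpha_1). So the algebra is type D_4, i.e. so(8).

D4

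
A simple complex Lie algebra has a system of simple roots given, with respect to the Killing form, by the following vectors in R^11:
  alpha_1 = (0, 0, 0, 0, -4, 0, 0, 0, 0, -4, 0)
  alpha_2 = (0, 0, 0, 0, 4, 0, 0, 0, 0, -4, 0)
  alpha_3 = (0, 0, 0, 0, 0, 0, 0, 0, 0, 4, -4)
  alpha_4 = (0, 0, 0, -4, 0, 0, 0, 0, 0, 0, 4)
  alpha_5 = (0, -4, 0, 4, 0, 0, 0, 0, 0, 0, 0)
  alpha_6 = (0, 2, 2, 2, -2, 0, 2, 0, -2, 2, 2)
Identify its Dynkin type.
Compute the Cartan integers a_ij = 2(alpha_i, alpha_j)/(alpha_j, alpha_j); the resulting 6x6 Cartan matrix is
[[2, 0, -1, 0, 0, 0], [0, 2, -1, 0, 0, -1], [-1, -1, 2, -1, 0, 0], [0, 0, -1, 2, -1, 0], [0, 0, 0, -1, 2, 0], [0, -1, 0, 0, 0, 2]].
All simple roots have the same length, so the diagram is simply laced. The associated Dynkin diagram is a chain of 5 nodes with one extra node attached to the third node from one end (E_6), so the type is E_6.

E_6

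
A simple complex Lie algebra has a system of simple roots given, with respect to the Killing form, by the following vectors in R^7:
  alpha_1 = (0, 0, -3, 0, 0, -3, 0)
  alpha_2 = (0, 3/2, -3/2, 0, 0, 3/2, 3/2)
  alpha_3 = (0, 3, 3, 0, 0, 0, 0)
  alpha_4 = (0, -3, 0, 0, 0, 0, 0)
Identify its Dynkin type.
F4

Compute the Cartan integers a_ij = 2(alpha_i, alpha_j)/(alpha_j, alpha_j); the resulting 4x4 Cartan matrix is
[[2, 0, -1, 0], [0, 2, 0, -1], [-1, 0, 2, -2], [0, -1, -1, 2]].
The roots have two lengths (squared-length ratio 2:1); the short ones are alpha_{2,4}. The associated Dynkin diagram is a chain of 4 nodes with a double edge between the middle two (F_4), so the type is F_4.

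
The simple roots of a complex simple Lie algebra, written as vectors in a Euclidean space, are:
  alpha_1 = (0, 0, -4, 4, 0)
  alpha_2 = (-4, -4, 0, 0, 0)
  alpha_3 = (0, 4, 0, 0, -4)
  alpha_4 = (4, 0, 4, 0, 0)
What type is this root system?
type A_4

Compute the Cartan integers a_ij = 2(alpha_i, alpha_j)/(alpha_j, alpha_j); the resulting 4x4 Cartan matrix is
[[2, 0, 0, -1], [0, 2, -1, -1], [0, -1, 2, 0], [-1, -1, 0, 2]].
All simple roots have the same length, so the diagram is simply laced. The associated Dynkin diagram is a chain of 4 nodes with single edges (A_4), so the type is A_4 (the algebra sl(5)).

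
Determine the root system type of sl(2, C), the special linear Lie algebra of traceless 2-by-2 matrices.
This is sl(2), which has dimension 2^2 - 1 = 3 and rank 2 - 1 = 1 (a Cartan subalgebra is the diagonal traceless matrices). In the classification of classical Lie algebras, the special linear algebra sl(n+1) has type A_n; here n = 1, so the Dynkin diagram is a chain of 1 nodes with single edges (A_1). Hence the type is A_1.

type A_1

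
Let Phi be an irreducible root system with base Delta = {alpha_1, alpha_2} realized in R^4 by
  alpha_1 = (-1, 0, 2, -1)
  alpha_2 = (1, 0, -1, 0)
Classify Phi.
Compute the Cartan integers a_ij = 2(alpha_i, alpha_j)/(alpha_j, alpha_j); the resulting 2x2 Cartan matrix is
[[2, -3], [-1, 2]].
The roots have two lengths (squared-length ratio 3:1); the short ones are alpha_{2}. The associated Dynkin diagram is two nodes joined by a triple edge (G_2), so the type is G_2.

G2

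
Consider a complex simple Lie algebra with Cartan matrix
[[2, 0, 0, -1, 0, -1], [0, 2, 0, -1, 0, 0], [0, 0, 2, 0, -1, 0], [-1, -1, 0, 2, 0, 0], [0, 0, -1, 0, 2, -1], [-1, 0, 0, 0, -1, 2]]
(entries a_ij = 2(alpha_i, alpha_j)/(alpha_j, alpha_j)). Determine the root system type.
type A_6

The matrix has rank 6 with 2's on the diagonal. Reading the off-diagonal entries as Dynkin edges (a single edge where a_ij = a_ji = -1; a double or triple edge where a_ij * a_ji = 2 or 3), the diagram is a chain of 6 nodes with single edges (A_6). One simple-root ordering that puts it in standard form is (alpha_3, alpha_5, alpha_6, alpha_1, alpha_4, alpha_2). So the algebra is type A_6, i.e. sl(7).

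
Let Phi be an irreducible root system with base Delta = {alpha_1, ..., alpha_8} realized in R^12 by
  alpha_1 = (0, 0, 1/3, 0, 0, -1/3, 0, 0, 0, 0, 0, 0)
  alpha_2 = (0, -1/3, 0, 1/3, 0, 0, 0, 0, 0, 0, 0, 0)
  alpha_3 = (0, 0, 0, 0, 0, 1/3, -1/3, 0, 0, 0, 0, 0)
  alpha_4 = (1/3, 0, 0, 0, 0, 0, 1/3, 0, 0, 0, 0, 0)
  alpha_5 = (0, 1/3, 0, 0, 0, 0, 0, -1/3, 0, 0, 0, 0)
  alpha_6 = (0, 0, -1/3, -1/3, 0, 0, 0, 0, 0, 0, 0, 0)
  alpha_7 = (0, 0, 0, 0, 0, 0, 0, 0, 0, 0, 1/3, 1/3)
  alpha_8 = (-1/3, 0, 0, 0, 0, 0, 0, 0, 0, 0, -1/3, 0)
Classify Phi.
Compute the Cartan integers a_ij = 2(alpha_i, alpha_j)/(alpha_j, alpha_j); the resulting 8x8 Cartan matrix is
[[2, 0, -1, 0, 0, -1, 0, 0], [0, 2, 0, 0, -1, -1, 0, 0], [-1, 0, 2, -1, 0, 0, 0, 0], [0, 0, -1, 2, 0, 0, 0, -1], [0, -1, 0, 0, 2, 0, 0, 0], [-1, -1, 0, 0, 0, 2, 0, 0], [0, 0, 0, 0, 0, 0, 2, -1], [0, 0, 0, -1, 0, 0, -1, 2]].
All simple roots have the same length, so the diagram is simply laced. The associated Dynkin diagram is a chain of 8 nodes with single edges (A_8), so the type is A_8 (the algebra sl(9)).

A_8 (sl(9))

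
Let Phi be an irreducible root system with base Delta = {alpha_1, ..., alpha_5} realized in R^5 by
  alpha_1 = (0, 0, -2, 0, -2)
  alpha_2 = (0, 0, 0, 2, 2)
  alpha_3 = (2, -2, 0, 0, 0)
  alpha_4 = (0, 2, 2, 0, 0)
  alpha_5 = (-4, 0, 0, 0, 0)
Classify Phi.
Compute the Cartan integers a_ij = 2(alpha_i, alpha_j)/(alpha_j, alpha_j); the resulting 5x5 Cartan matrix is
[[2, -1, 0, -1, 0], [-1, 2, 0, 0, 0], [0, 0, 2, -1, -1], [-1, 0, -1, 2, 0], [0, 0, -2, 0, 2]].
The roots have two lengths (squared-length ratio 2:1); the short ones are alpha_{1,2,3,4}. The associated Dynkin diagram is a chain of 5 nodes with a double edge at one end; the terminal node there is the unique long simple root (C_5), so the type is C_5 (the algebra sp(10)).

type C_5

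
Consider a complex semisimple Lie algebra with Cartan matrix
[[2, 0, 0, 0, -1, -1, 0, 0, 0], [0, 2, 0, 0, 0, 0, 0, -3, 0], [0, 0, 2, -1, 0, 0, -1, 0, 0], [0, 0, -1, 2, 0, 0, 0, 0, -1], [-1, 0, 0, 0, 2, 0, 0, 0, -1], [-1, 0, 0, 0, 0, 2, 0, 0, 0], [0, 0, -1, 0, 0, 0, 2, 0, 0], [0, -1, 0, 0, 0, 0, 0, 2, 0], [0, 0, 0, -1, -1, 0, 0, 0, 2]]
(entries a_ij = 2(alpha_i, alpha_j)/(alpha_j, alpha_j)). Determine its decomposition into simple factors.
The diagram associated to this matrix has two connected components: the simple roots {alpha_1, alpha_3, alpha_4, alpha_5, alpha_6, alpha_7, alpha_9} form a chain of 7 nodes with single edges (A_7), and {alpha_2, alpha_8} form two nodes joined by a triple edge (G_2). A semisimple Lie algebra decomposes uniquely as the direct sum of simple ideals, one per connected component of its Dynkin diagram, so g ≅ A_7 ⊕ G_2 (dimension 63 + 14 = 77).

A_7 (sl(8)) ⊕ G_2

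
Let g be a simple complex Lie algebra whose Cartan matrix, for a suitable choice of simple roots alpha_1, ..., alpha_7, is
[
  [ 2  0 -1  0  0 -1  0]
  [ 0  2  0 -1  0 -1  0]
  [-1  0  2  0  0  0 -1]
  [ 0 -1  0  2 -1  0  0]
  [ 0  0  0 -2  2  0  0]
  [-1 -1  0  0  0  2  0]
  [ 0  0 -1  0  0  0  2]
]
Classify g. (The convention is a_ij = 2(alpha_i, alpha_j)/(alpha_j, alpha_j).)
type C_7

The matrix has rank 7 with 2's on the diagonal. Reading the off-diagonal entries as Dynkin edges (a single edge where a_ij = a_ji = -1; a double or triple edge where a_ij * a_ji = 2 or 3), the diagram is a chain of 7 nodes with a double edge at one end; the terminal node there is the unique long simple root (C_7). One simple-root ordering that puts it in standard form is (alpha_7, alpha_3, alpha_1, alpha_6, alpha_2, alpha_4, alpha_5). So the algebra is type C_7, i.e. sp(14).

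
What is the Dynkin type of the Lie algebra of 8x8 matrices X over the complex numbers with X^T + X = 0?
This is so(8) with 8 even, which has dimension 8(8-1)/2 = 28 and rank 8/2 = 4. In the classification of classical Lie algebras, the orthogonal algebra so(2n) in an even number of variables has type D_n; here n = 4, so the Dynkin diagram is a chain of 2 nodes with a fork of two nodes at one end (D_4). Hence the type is D_4.

D_4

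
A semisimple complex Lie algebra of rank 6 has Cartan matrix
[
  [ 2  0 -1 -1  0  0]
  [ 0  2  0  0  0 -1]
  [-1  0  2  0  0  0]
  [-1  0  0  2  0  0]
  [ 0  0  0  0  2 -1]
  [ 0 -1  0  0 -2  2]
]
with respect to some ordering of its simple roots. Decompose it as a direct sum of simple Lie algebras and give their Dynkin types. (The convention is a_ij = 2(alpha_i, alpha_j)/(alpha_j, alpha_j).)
The diagram associated to this matrix has two connected components: the simple roots {alpha_1, alpha_3, alpha_4} form a chain of 3 nodes with single edges (A_3), and {alpha_2, alpha_5, alpha_6} form a chain of 3 nodes with a double edge at one end; the terminal node there is the unique short simple root (B_3). A semisimple Lie algebra decomposes uniquely as the direct sum of simple ideals, one per connected component of its Dynkin diagram, so g ≅ A_3 ⊕ B_3 (dimension 15 + 21 = 36).

A_3 + B_3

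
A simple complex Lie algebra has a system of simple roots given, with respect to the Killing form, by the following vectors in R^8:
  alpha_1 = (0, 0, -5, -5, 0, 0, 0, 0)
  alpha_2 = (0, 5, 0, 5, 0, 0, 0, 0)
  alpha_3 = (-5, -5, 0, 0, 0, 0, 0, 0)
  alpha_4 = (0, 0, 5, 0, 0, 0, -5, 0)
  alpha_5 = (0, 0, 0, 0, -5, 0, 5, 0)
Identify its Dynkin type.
A_5 (sl(6))

Compute the Cartan integers a_ij = 2(alpha_i, alpha_j)/(alpha_j, alpha_j); the resulting 5x5 Cartan matrix is
[[2, -1, 0, -1, 0], [-1, 2, -1, 0, 0], [0, -1, 2, 0, 0], [-1, 0, 0, 2, -1], [0, 0, 0, -1, 2]].
All simple roots have the same length, so the diagram is simply laced. The associated Dynkin diagram is a chain of 5 nodes with single edges (A_5), so the type is A_5 (the algebra sl(6)).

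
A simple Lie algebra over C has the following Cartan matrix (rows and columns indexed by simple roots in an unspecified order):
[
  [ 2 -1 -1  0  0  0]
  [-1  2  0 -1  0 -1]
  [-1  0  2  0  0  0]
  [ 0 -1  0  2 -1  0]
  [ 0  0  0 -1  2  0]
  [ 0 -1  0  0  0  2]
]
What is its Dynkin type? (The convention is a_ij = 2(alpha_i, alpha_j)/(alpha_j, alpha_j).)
E_6

The matrix has rank 6 with 2's on the diagonal. Reading the off-diagonal entries as Dynkin edges (a single edge where a_ij = a_ji = -1; a double or triple edge where a_ij * a_ji = 2 or 3), the diagram is a chain of 5 nodes with one extra node attached to the third node from one end (E_6). One simple-root ordering that puts it in standard form is (alpha_3, alpha_6, alpha_1, alpha_2, alpha_4, alpha_5). So the algebra is type E_6.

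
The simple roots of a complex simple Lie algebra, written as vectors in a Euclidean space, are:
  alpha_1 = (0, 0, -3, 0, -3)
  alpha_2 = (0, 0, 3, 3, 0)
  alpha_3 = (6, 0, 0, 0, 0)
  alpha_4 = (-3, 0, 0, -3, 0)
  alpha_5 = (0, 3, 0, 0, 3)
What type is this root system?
type C_5

Compute the Cartan integers a_ij = 2(alpha_i, alpha_j)/(alpha_j, alpha_j); the resulting 5x5 Cartan matrix is
[[2, -1, 0, 0, -1], [-1, 2, 0, -1, 0], [0, 0, 2, -2, 0], [0, -1, -1, 2, 0], [-1, 0, 0, 0, 2]].
The roots have two lengths (squared-length ratio 2:1); the short ones are alpha_{1,2,4,5}. The associated Dynkin diagram is a chain of 5 nodes with a double edge at one end; the terminal node there is the unique long simple root (C_5), so the type is C_5 (the algebra sp(10)).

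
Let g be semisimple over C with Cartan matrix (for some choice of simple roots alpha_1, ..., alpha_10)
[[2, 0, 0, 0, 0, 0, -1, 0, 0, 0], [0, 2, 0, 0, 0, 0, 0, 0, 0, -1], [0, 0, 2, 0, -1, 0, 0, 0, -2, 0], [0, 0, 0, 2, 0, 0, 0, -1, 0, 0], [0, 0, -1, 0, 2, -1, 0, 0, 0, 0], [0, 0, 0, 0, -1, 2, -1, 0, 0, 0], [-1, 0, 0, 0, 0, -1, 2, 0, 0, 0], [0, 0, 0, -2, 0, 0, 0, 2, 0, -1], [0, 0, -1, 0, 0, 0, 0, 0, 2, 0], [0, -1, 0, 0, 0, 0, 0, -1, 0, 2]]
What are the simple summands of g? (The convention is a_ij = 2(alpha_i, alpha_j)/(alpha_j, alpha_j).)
The diagram associated to this matrix has two connected components: the simple roots {alpha_2, alpha_4, alpha_8, alpha_10} form a chain of 4 nodes with a double edge at one end; the terminal node there is the unique short simple root (B_4), and {alpha_1, alpha_3, alpha_5, alpha_6, alpha_7, alpha_9} form a chain of 6 nodes with a double edge at one end; the terminal node there is the unique short simple root (B_6). A semisimple Lie algebra decomposes uniquely as the direct sum of simple ideals, one per connected component of its Dynkin diagram, so g ≅ B_4 ⊕ B_6 (dimension 36 + 78 = 114).

type B_4 + type B_6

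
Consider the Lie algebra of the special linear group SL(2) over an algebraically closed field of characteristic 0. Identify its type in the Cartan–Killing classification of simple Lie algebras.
This is sl(2), which has dimension 2^2 - 1 = 3 and rank 2 - 1 = 1 (a Cartan subalgebra is the diagonal traceless matrices). In the classification of classical Lie algebras, the special linear algebra sl(n+1) has type A_n; here n = 1, so the Dynkin diagram is a chain of 1 nodes with single edges (A_1). Hence the type is A_1.

A_1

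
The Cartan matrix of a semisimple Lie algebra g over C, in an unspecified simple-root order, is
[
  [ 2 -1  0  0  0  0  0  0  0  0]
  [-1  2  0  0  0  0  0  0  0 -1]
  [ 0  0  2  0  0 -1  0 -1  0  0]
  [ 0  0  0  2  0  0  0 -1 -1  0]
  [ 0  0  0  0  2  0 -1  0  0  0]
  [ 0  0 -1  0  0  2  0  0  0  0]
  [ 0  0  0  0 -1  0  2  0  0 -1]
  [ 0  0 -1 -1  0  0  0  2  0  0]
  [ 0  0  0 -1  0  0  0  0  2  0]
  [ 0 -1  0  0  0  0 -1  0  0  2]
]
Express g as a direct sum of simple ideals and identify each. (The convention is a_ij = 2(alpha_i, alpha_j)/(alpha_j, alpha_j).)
The diagram associated to this matrix has two connected components: the simple roots {alpha_3, alpha_4, alpha_6, alpha_8, alpha_9} form a chain of 5 nodes with single edges (A_5), and {alpha_1, alpha_2, alpha_5, alpha_7, alpha_10} form a chain of 5 nodes with single edges (A_5). A semisimple Lie algebra decomposes uniquely as the direct sum of simple ideals, one per connected component of its Dynkin diagram, so g ≅ A_5 ⊕ A_5 (dimension 35 + 35 = 70).

A5 + A5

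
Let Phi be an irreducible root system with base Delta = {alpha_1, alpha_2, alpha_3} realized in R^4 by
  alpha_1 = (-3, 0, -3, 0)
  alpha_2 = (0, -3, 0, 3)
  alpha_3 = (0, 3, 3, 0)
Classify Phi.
type A_3

Compute the Cartan integers a_ij = 2(alpha_i, alpha_j)/(alpha_j, alpha_j); the resulting 3x3 Cartan matrix is
[[2, 0, -1], [0, 2, -1], [-1, -1, 2]].
All simple roots have the same length, so the diagram is simply laced. The associated Dynkin diagram is a chain of 3 nodes with single edges (A_3), so the type is A_3 (the algebra sl(4)).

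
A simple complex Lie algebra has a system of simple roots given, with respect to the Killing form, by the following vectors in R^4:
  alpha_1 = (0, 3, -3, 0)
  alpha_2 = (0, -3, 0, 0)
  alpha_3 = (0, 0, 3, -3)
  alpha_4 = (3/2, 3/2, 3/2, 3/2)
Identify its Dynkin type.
F4

Compute the Cartan integers a_ij = 2(alpha_i, alpha_j)/(alpha_j, alpha_j); the resulting 4x4 Cartan matrix is
[[2, -2, -1, 0], [-1, 2, 0, -1], [-1, 0, 2, 0], [0, -1, 0, 2]].
The roots have two lengths (squared-length ratio 2:1); the short ones are alpha_{2,4}. The associated Dynkin diagram is a chain of 4 nodes with a double edge between the middle two (F_4), so the type is F_4.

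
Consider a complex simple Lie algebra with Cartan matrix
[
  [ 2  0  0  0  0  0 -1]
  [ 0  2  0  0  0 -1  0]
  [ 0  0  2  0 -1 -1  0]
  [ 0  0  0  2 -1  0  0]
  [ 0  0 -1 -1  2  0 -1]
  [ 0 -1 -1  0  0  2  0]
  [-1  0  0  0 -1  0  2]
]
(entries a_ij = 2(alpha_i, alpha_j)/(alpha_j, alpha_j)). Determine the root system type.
The matrix has rank 7 with 2's on the diagonal. Reading the off-diagonal entries as Dynkin edges (a single edge where a_ij = a_ji = -1; a double or triple edge where a_ij * a_ji = 2 or 3), the diagram is a chain of 6 nodes with one extra node attached to the third node from one end (E_7). One simple-root ordering that puts it in standard form is (alpha_1, alpha_4, alpha_7, alpha_5, alpha_3, alpha_6, alpha_2). So the algebra is type E_7.

type E_7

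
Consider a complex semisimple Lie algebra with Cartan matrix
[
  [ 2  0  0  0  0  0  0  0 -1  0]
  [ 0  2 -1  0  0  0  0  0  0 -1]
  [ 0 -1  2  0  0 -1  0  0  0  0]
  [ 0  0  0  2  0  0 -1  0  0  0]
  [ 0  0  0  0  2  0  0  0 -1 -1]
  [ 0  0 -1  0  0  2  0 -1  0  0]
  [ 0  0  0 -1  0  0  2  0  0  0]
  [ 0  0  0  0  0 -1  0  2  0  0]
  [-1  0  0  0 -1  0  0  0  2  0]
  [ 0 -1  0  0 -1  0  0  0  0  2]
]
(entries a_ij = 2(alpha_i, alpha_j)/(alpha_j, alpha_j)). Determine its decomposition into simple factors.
A_2 (sl(3)) ⊕ A_8 (sl(9))

The diagram associated to this matrix has two connected components: the simple roots {alpha_4, alpha_7} form a chain of 2 nodes with single edges (A_2), and {alpha_1, alpha_2, alpha_3, alpha_5, alpha_6, alpha_8, alpha_9, alpha_10} form a chain of 8 nodes with single edges (A_8). A semisimple Lie algebra decomposes uniquely as the direct sum of simple ideals, one per connected component of its Dynkin diagram, so g ≅ A_2 ⊕ A_8 (dimension 8 + 80 = 88).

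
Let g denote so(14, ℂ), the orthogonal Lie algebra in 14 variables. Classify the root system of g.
This is so(14) with 14 even, which has dimension 14(14-1)/2 = 91 and rank 14/2 = 7. In the classification of classical Lie algebras, the orthogonal algebra so(2n) in an even number of variables has type D_n; here n = 7, so the Dynkin diagram is a chain of 5 nodes with a fork of two nodes at one end (D_7). Hence the type is D_7.

D7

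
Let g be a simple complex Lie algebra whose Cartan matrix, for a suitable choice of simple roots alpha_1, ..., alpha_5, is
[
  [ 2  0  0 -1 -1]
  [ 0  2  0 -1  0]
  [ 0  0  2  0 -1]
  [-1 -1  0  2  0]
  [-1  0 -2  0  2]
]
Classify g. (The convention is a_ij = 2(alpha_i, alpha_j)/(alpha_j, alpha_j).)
B_5 (so(11))

The matrix has rank 5 with 2's on the diagonal. Reading the off-diagonal entries as Dynkin edges (a single edge where a_ij = a_ji = -1; a double or triple edge where a_ij * a_ji = 2 or 3), the diagram is a chain of 5 nodes with a double edge at one end; the terminal node there is the unique short simple root (B_5). One simple-root ordering that puts it in standard form is (alpha_2, alpha_4, alpha_1, alpha_5, alpha_3). So the algebra is type B_5, i.e. so(11).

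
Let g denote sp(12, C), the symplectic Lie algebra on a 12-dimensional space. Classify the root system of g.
This is sp(12), which has dimension 12(12+1)/2 = 78 and rank 12/2 = 6. In the classification of classical Lie algebras, the symplectic algebra sp(2n) has type C_n; here n = 6, so the Dynkin diagram is a chain of 6 nodes with a double edge at one end; the terminal node there is the unique long simple root (C_6). Hence the type is C_6.

C_6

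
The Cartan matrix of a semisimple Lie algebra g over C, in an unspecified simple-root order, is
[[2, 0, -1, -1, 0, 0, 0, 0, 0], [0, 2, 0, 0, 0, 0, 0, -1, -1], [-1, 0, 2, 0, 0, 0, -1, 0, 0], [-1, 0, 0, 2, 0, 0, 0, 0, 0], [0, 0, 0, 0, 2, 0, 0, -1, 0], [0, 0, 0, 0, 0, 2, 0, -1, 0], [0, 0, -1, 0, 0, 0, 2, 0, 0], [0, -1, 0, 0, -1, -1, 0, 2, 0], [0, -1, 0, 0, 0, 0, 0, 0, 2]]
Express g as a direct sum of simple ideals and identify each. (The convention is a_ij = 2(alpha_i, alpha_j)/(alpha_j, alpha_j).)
The diagram associated to this matrix has two connected components: the simple roots {alpha_1, alpha_3, alpha_4, alpha_7} form a chain of 4 nodes with single edges (A_4), and {alpha_2, alpha_5, alpha_6, alpha_8, alpha_9} form a chain of 3 nodes with a fork of two nodes at one end (D_5). A semisimple Lie algebra decomposes uniquely as the direct sum of simple ideals, one per connected component of its Dynkin diagram, so g ≅ A_4 ⊕ D_5 (dimension 24 + 45 = 69).

A4 ⊕ D5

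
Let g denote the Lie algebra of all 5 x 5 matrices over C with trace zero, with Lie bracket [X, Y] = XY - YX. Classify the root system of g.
This is sl(5), which has dimension 5^2 - 1 = 24 and rank 5 - 1 = 4 (a Cartan subalgebra is the diagonal traceless matrices). In the classification of classical Lie algebras, the special linear algebra sl(n+1) has type A_n; here n = 4, so the Dynkin diagram is a chain of 4 nodes with single edges (A_4). Hence the type is A_4.

type A_4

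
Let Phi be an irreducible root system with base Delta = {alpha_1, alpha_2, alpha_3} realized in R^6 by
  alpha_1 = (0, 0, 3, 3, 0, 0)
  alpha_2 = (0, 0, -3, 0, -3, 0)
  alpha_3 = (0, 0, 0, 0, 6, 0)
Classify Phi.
Compute the Cartan integers a_ij = 2(alpha_i, alpha_j)/(alpha_j, alpha_j); the resulting 3x3 Cartan matrix is
[[2, -1, 0], [-1, 2, -1], [0, -2, 2]].
The roots have two lengths (squared-length ratio 2:1); the short ones are alpha_{1,2}. The associated Dynkin diagram is a chain of 3 nodes with a double edge at one end; the terminal node there is the unique long simple root (C_3), so the type is C_3 (the algebra sp(6)).

C3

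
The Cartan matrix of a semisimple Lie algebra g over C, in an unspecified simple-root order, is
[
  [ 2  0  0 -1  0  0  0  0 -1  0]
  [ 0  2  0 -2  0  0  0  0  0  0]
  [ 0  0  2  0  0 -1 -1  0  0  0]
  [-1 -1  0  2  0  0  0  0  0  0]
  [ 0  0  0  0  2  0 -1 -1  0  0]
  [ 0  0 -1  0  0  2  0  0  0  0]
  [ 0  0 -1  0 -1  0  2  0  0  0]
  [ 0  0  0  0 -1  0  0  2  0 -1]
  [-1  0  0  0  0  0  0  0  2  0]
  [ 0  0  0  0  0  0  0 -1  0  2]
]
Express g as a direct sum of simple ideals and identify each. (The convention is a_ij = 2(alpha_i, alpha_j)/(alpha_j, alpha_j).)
The diagram associated to this matrix has two connected components: the simple roots {alpha_3, alpha_5, alpha_6, alpha_7, alpha_8, alpha_10} form a chain of 6 nodes with single edges (A_6), and {alpha_1, alpha_2, alpha_4, alpha_9} form a chain of 4 nodes with a double edge at one end; the terminal node there is the unique long simple root (C_4). A semisimple Lie algebra decomposes uniquely as the direct sum of simple ideals, one per connected component of its Dynkin diagram, so g ≅ A_6 ⊕ C_4 (dimension 48 + 36 = 84).

type A_6 + type C_4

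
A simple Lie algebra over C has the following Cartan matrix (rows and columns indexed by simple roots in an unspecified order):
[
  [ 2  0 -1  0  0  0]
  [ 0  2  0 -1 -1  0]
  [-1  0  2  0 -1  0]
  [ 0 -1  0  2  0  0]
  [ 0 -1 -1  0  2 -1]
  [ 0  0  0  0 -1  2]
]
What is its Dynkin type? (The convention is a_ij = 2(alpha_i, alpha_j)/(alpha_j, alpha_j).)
The matrix has rank 6 with 2's on the diagonal. Reading the off-diagonal entries as Dynkin edges (a single edge where a_ij = a_ji = -1; a double or triple edge where a_ij * a_ji = 2 or 3), the diagram is a chain of 5 nodes with one extra node attached to the third node from one end (E_6). One simple-root ordering that puts it in standard form is (alpha_1, alpha_6, alpha_3, alpha_5, alpha_2, alpha_4). So the algebra is type E_6.

E_6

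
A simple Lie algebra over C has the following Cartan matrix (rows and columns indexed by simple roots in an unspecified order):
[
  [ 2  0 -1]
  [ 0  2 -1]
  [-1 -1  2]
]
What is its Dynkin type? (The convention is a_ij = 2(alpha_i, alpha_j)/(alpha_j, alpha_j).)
A_3

The matrix has rank 3 with 2's on the diagonal. Reading the off-diagonal entries as Dynkin edges (a single edge where a_ij = a_ji = -1; a double or triple edge where a_ij * a_ji = 2 or 3), the diagram is a chain of 3 nodes with single edges (A_3). One simple-root ordering that puts it in standard form is (alpha_2, alpha_3, alpha_1). So the algebra is type A_3, i.e. sl(4).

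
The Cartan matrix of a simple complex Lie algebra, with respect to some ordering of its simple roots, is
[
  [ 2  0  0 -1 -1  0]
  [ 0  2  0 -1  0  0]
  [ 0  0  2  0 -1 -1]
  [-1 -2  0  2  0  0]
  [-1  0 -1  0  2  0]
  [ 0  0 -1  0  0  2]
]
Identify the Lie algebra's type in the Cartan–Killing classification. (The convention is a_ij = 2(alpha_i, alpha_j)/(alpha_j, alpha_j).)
The matrix has rank 6 with 2's on the diagonal. Reading the off-diagonal entries as Dynkin edges (a single edge where a_ij = a_ji = -1; a double or triple edge where a_ij * a_ji = 2 or 3), the diagram is a chain of 6 nodes with a double edge at one end; the terminal node there is the unique short simple root (B_6). One simple-root ordering that puts it in standard form is (alpha_6, alpha_3, alpha_5, alpha_1, alpha_4, alpha_2). So the algebra is type B_6, i.e. so(13).

type B_6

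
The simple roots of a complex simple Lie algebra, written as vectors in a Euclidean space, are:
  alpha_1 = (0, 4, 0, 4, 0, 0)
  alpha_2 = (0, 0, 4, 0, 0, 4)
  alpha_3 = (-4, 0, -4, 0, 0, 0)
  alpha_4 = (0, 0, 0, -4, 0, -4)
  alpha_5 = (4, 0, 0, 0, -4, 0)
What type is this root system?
Compute the Cartan integers a_ij = 2(alpha_i, alpha_j)/(alpha_j, alpha_j); the resulting 5x5 Cartan matrix is
[[2, 0, 0, -1, 0], [0, 2, -1, -1, 0], [0, -1, 2, 0, -1], [-1, -1, 0, 2, 0], [0, 0, -1, 0, 2]].
All simple roots have the same length, so the diagram is simply laced. The associated Dynkin diagram is a chain of 5 nodes with single edges (A_5), so the type is A_5 (the algebra sl(6)).

A_5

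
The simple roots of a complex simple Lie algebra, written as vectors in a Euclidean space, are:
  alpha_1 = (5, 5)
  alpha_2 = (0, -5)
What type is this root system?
Compute the Cartan integers a_ij = 2(alpha_i, alpha_j)/(alpha_j, alpha_j); the resulting 2x2 Cartan matrix is
[[2, -2], [-1, 2]].
The roots have two lengths (squared-length ratio 2:1); the short ones are alpha_{2}. The associated Dynkin diagram is a chain of 2 nodes with a double edge at one end; the terminal node there is the unique short simple root (B_2), so the type is B_2 (the algebra so(5)).

type B_2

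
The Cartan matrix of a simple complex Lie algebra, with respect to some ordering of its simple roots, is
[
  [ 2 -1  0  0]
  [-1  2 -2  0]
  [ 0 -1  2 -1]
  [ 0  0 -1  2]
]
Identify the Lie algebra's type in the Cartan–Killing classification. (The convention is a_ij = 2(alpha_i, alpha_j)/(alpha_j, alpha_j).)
The matrix has rank 4 with 2's on the diagonal. Reading the off-diagonal entries as Dynkin edges (a single edge where a_ij = a_ji = -1; a double or triple edge where a_ij * a_ji = 2 or 3), the diagram is a chain of 4 nodes with a double edge between the middle two (F_4). One simple-root ordering that puts it in standard form is (alpha_1, alpha_2, alpha_3, alpha_4). So the algebra is type F_4.

F4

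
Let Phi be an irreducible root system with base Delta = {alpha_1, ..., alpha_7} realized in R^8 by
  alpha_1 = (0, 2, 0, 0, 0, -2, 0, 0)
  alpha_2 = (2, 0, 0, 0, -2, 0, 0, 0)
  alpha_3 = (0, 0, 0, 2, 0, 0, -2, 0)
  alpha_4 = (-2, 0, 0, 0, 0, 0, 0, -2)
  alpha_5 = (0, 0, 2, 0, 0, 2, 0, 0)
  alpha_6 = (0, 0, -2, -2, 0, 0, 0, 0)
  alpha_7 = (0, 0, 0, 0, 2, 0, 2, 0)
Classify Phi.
Compute the Cartan integers a_ij = 2(alpha_i, alpha_j)/(alpha_j, alpha_j); the resulting 7x7 Cartan matrix is
[[2, 0, 0, 0, -1, 0, 0], [0, 2, 0, -1, 0, 0, -1], [0, 0, 2, 0, 0, -1, -1], [0, -1, 0, 2, 0, 0, 0], [-1, 0, 0, 0, 2, -1, 0], [0, 0, -1, 0, -1, 2, 0], [0, -1, -1, 0, 0, 0, 2]].
All simple roots have the same length, so the diagram is simply laced. The associated Dynkin diagram is a chain of 7 nodes with single edges (A_7), so the type is A_7 (the algebra sl(8)).

A7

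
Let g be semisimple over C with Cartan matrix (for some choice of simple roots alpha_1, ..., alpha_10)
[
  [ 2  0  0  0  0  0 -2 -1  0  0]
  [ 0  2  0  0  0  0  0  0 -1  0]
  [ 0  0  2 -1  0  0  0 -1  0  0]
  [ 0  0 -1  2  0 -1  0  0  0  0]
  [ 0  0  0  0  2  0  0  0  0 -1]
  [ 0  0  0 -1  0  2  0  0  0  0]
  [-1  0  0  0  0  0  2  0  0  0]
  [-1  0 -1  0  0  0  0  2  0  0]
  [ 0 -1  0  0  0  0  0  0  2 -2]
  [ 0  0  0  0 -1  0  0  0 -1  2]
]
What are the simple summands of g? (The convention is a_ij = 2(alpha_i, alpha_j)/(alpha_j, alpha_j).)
B_6 + F_4

The diagram associated to this matrix has two connected components: the simple roots {alpha_1, alpha_3, alpha_4, alpha_6, alpha_7, alpha_8} form a chain of 6 nodes with a double edge at one end; the terminal node there is the unique short simple root (B_6), and {alpha_2, alpha_5, alpha_9, alpha_10} form a chain of 4 nodes with a double edge between the middle two (F_4). A semisimple Lie algebra decomposes uniquely as the direct sum of simple ideals, one per connected component of its Dynkin diagram, so g ≅ B_6 ⊕ F_4 (dimension 78 + 52 = 130).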